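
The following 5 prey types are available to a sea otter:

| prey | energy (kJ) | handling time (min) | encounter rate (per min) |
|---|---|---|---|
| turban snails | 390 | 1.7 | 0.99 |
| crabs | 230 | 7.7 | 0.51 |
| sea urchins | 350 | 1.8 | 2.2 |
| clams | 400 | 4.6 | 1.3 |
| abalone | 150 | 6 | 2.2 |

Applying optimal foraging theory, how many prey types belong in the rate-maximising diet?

2

Profitabilities (E/h, kJ/min): turban snails 229, sea urchins 194, clams 87, crabs 29.9, abalone 25. Add prey in this order while the next type's profitability exceeds the intake rate on those already taken.
Rate on top 1: 143.9. sea urchins: 194 > 143.9 → include.
Rate on top 2: 174. clams: 87 < 174 → exclude; stop.
Optimal diet: turban snails, sea urchins — 2 of 5 types.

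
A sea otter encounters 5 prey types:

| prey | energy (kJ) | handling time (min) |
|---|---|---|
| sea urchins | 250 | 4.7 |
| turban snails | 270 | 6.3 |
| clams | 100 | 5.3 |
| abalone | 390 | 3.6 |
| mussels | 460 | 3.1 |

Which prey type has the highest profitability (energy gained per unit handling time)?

In descending order of E/h:
mussels: 460/3.1 = 148 kJ/min
abalone: 390/3.6 = 108 kJ/min
sea urchins: 250/4.7 = 53.2 kJ/min
turban snails: 270/6.3 = 42.9 kJ/min
clams: 100/5.3 = 18.9 kJ/min

mussels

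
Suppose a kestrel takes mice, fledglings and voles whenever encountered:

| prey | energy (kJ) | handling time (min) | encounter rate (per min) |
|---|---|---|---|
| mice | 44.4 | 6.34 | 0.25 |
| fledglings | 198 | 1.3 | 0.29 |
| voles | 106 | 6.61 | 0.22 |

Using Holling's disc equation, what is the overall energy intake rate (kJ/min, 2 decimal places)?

20.80 kJ/min

R = Σλ_iE_i / (1 + Σλ_ih_i)
Numerator: 0.25×44.4 + 0.29×198 + 0.22×106 = 91.84
Denominator: 1 + 0.25×6.34 + 0.29×1.3 + 0.22×6.61 = 4.416
R = 91.84/4.416 = 20.8 kJ/min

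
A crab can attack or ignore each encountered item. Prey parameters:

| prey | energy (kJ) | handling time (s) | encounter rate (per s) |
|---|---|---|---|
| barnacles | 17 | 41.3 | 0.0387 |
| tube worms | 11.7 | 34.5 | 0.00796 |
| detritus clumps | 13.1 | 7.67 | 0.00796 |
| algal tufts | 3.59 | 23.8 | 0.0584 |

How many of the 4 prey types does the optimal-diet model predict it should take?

E/h in descending order: detritus clumps 1.71, barnacles 0.412, tube worms 0.339, algal tufts 0.151 kJ/s. The optimal diet is the largest prefix of this list for which every included type satisfies E_i/h_i > R on the types above it.
Rate on top 1: 0.09828. barnacles: 0.412 > 0.09828 → include.
Rate on top 2: 0.2866. tube worms: 0.339 > 0.2866 → include.
Rate on top 3: 0.2915. algal tufts: 0.151 < 0.2915 → exclude; stop.
Optimal diet: detritus clumps, barnacles, tube worms — 3 of 4 types.

3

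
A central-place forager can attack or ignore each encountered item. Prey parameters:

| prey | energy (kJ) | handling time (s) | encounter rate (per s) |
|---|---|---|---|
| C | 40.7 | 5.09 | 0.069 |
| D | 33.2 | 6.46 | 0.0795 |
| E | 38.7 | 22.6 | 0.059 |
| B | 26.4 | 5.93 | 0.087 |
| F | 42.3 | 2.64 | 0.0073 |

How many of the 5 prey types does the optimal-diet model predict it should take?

4

E/h in descending order: F 16, C 8, D 5.14, B 4.45, E 1.71 kJ/s. The optimal diet is the largest prefix of this list for which every included type satisfies E_i/h_i > R on the types above it.
Rate on top 1: 0.303. C: 8 > 0.303 → include.
Rate on top 2: 2.274. D: 5.14 > 2.274 → include.
Rate on top 3: 3.055. B: 4.45 > 3.055 → include.
Rate on top 4: 3.356. E: 1.71 < 3.356 → exclude; stop.
Optimal diet: F, C, D, B — 4 of 5 types.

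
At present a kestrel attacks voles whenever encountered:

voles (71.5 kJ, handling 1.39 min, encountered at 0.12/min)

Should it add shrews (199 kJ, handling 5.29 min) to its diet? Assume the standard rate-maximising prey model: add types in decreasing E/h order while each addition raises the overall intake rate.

Yes

On voles alone, R = ΣλE/(1+Σλh) = 8.58/1.167 = 7.353 kJ/min.
Profitability of shrews: 199/5.29 = 37.62 kJ/min.
37.62 > 7.353, so adding shrews raises the average — include it.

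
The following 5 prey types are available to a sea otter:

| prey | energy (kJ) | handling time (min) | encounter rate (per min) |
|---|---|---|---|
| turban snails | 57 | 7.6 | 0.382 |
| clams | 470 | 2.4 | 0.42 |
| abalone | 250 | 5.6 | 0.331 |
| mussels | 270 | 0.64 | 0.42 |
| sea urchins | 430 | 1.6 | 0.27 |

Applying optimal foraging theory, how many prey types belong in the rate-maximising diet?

3

Profitabilities (E/h, kJ/min): mussels 422, sea urchins 269, clams 196, abalone 44.6, turban snails 7.5. Add prey in this order while the next type's profitability exceeds the intake rate on those already taken.
Rate on top 1: 89.38. sea urchins: 269 > 89.38 → include.
Rate on top 2: 134.9. clams: 196 > 134.9 → include.
Rate on top 3: 157.6. abalone: 44.6 < 157.6 → exclude; stop.
Optimal diet: mussels, sea urchins, clams — 3 of 5 types.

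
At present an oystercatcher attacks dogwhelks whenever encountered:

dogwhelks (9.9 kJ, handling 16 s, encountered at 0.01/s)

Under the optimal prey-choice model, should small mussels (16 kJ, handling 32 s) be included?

Yes

Intake rate on the current diet: R = (0.01×9.9) / (1 + 0.01×16) = 0.099/1.16 = 0.08534 kJ/s.
small mussels: E/h = 16/32 = 0.5 kJ/s.
Since 0.5 > R, including small mussels increases the long-run rate.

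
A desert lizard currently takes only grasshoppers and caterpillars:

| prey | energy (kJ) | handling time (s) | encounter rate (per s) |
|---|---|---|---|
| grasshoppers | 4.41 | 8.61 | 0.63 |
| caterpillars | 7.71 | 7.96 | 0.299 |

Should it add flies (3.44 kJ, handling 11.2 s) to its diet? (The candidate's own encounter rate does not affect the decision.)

No

Intake rate on the current diet: R = (0.63×4.41 + 0.299×7.71) / (1 + 0.63×8.61 + 0.299×7.96) = 5.084/8.804 = 0.5774 kJ/s.
Profitability of flies: 3.44/11.2 = 0.3071 kJ/s.
0.3071 < 0.5774, so adding flies would lower the average — exclude it.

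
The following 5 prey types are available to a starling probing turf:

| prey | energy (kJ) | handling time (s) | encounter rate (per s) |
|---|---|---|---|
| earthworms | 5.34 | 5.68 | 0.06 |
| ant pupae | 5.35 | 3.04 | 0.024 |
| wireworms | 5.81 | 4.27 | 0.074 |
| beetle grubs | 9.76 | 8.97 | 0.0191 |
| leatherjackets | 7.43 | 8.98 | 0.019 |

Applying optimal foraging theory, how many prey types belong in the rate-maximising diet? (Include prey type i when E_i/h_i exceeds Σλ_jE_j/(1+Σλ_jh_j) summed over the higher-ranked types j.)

5

E/h in descending order: ant pupae 1.76, wireworms 1.36, beetle grubs 1.09, earthworms 0.94, leatherjackets 0.827 kJ/s. The optimal diet is the largest prefix of this list for which every included type satisfies E_i/h_i > R on the types above it.
Rate on top 1: 0.1197. wireworms: 1.36 > 0.1197 → include.
Rate on top 2: 0.402. beetle grubs: 1.09 > 0.402 → include.
Rate on top 3: 0.4773. earthworms: 0.94 > 0.4773 → include.
Rate on top 4: 0.5603. leatherjackets: 0.827 > 0.5603 → include.
Optimal diet: ant pupae, wireworms, beetle grubs, earthworms, leatherjackets — 5 of 5 types.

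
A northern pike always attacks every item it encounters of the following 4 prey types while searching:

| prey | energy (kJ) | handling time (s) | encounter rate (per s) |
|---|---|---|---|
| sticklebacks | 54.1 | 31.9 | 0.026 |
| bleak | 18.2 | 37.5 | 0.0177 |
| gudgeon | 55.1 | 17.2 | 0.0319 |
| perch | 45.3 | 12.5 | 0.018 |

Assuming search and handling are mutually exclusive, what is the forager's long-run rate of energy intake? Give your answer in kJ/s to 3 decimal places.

R = Σλ_iE_i / (1 + Σλ_ih_i)
Numerator: 0.026×54.1 + 0.0177×18.2 + 0.0319×55.1 + 0.018×45.3 = 4.302
Denominator: 1 + 0.026×31.9 + 0.0177×37.5 + 0.0319×17.2 + 0.018×12.5 = 3.267
R = 4.302/3.267 = 1.317 kJ/s

1.317 kJ/s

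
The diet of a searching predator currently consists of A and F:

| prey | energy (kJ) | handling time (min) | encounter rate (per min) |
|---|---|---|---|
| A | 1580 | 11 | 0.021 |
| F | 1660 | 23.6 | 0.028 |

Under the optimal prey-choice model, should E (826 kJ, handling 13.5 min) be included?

Yes

Current rate: (0.021×1580 + 0.028×1660)/(1 + 0.021×11 + 0.028×23.6) = 42.11 kJ/min.
E: E/h = 826/13.5 = 61.19 kJ/min.
61.19 > 42.11, so adding E raises the average — include it.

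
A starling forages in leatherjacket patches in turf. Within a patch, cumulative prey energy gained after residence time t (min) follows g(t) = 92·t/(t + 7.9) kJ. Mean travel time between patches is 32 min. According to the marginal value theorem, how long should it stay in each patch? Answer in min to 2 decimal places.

By the marginal value theorem, leave when the instantaneous gain rate g'(t) equals the habitat-wide average g(t)/(T + t).
g'(t) = 92·7.9/(t + 7.9)². Setting 92·7.9/(t+7.9)² = 92t/[(t+7.9)(32+t)] gives 7.9(32+t) = t(t+7.9), so t² = 7.9×32 = 252.8.
t* = √252.8 = 15.9 min.

15.90 min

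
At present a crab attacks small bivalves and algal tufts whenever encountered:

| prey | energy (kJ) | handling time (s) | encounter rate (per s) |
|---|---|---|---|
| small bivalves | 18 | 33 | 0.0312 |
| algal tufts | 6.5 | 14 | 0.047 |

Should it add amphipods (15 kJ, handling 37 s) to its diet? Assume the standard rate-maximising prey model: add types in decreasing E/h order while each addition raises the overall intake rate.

Yes

On small bivalves and algal tufts alone, R = ΣλE/(1+Σλh) = 0.8671/2.688 = 0.3226 kJ/s.
amphipods: E/h = 15/37 = 0.4054 kJ/s.
Since 0.4054 > R, including amphipods increases the long-run rate.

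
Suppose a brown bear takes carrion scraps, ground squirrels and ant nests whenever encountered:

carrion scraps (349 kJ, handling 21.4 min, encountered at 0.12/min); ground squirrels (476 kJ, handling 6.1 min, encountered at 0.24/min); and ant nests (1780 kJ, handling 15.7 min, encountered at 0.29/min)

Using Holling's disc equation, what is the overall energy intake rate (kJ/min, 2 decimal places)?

Energy encountered per unit search time: 0.12×349 + 0.24×476 + 0.29×1780 = 672.3 kJ/min.
Handling time per unit search time: 0.12×21.4 + 0.24×6.1 + 0.29×15.7 = 8.585.
Rate = 672.3/(1 + 8.585) = 70.14 kJ/min.

70.14 kJ/min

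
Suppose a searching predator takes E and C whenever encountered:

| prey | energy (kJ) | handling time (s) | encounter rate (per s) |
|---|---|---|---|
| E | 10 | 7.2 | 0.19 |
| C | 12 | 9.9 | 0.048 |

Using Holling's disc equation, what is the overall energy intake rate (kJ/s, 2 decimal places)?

R = Σλ_iE_i / (1 + Σλ_ih_i)
Numerator: 0.19×10 + 0.048×12 = 2.476
Denominator: 1 + 0.19×7.2 + 0.048×9.9 = 2.843
R = 2.476/2.843 = 0.8708 kJ/s

0.87 kJ/s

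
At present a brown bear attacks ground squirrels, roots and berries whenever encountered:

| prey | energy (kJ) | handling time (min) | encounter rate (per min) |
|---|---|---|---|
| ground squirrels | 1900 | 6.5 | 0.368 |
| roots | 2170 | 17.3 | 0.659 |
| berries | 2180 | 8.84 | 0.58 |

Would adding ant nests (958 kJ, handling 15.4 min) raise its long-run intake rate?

No

Intake rate on the current diet: R = (0.368×1900 + 0.659×2170 + 0.58×2180) / (1 + 0.368×6.5 + 0.659×17.3 + 0.58×8.84) = 3394/19.92 = 170.4 kJ/min.
Profitability of ant nests: 958/15.4 = 62.21 kJ/min.
62.21 < 170.4, so adding ant nests would lower the average — exclude it.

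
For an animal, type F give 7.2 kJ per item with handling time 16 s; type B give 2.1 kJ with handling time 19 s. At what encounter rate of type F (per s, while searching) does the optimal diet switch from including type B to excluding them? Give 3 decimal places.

At the threshold, the rate on type F alone equals the profitability of type B: λ·7.2/(1 + λ·16) = 2.1/19 = 0.1105.
Rearranging, λ(7.2 − 0.1105×16) = 0.1105, so λ = 0.1105/5.432 = 0.02035 per s.

0.020 per s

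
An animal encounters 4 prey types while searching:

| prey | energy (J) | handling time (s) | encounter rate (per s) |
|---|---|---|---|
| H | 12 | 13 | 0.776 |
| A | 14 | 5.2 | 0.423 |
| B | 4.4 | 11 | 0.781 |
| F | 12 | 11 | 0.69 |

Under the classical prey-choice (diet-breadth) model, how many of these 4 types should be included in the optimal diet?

1

E/h in descending order: A 2.69, F 1.09, H 0.923, B 0.4 J/s. The optimal diet is the largest prefix of this list for which every included type satisfies E_i/h_i > R on the types above it.
Rate on top 1: 1.851. F: 1.09 < 1.851 → exclude; stop.
Optimal diet: A — 1 of 4 types.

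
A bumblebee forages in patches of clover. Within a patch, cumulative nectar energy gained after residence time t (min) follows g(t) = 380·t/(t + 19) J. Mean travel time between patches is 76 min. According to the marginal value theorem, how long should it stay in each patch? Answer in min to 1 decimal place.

By the marginal value theorem, leave when the instantaneous gain rate g'(t) equals the habitat-wide average g(t)/(T + t).
g'(t) = 380·19/(t + 19)². Setting 380·19/(t+19)² = 380t/[(t+19)(76+t)] gives 19(76+t) = t(t+19), so t² = 19×76 = 1444.
t* = √1444 = 38 min.

38.0 min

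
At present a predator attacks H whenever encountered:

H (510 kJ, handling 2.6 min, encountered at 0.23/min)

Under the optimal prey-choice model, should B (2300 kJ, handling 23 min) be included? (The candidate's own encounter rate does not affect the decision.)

Current rate: (0.23×510)/(1 + 0.23×2.6) = 73.4 kJ/min.
B: E/h = 2300/23 = 100 kJ/min.
100 > 73.4, so adding B raises the average — include it.

Yes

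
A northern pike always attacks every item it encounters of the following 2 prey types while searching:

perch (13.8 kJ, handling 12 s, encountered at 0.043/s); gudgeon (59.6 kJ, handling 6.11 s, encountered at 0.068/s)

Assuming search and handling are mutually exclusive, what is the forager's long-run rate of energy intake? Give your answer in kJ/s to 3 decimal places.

2.406 kJ/s

R = (0.043×13.8 + 0.068×59.6) / (1 + 0.043×12 + 0.068×6.11) = 4.646/1.931 = 2.406 kJ/s.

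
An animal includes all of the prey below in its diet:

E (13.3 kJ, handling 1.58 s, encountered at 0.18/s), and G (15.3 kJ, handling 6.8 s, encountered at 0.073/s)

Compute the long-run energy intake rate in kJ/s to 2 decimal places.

1.97 kJ/s

Energy encountered per unit search time: 0.18×13.3 + 0.073×15.3 = 3.511 kJ/s.
Handling time per unit search time: 0.18×1.58 + 0.073×6.8 = 0.7808.
Rate = 3.511/(1 + 0.7808) = 1.972 kJ/s.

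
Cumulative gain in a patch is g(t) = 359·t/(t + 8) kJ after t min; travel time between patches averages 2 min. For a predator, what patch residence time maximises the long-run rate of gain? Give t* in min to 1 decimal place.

By the marginal value theorem, leave when the instantaneous gain rate g'(t) equals the habitat-wide average g(t)/(T + t).
g'(t) = 359·8/(t + 8)². Setting 359·8/(t+8)² = 359t/[(t+8)(2+t)] gives 8(2+t) = t(t+8), so t² = 8×2 = 16.
t* = √16 = 4 min.

4.0 min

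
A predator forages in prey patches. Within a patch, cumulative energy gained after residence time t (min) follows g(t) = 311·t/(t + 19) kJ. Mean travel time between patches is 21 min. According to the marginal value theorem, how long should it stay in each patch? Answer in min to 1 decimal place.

20.0 min

By the marginal value theorem, leave when the instantaneous gain rate g'(t) equals the habitat-wide average g(t)/(T + t).
g'(t) = 311·19/(t + 19)². Setting 311·19/(t+19)² = 311t/[(t+19)(21+t)] gives 19(21+t) = t(t+19), so t² = 19×21 = 399.
t* = √399 = 19.97 min.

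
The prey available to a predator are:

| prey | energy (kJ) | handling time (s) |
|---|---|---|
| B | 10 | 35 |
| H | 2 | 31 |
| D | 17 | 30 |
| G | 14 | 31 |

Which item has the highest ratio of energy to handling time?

D

In descending order of E/h:
D: 17/30 = 0.567 kJ/s
G: 14/31 = 0.452 kJ/s
B: 10/35 = 0.286 kJ/s
H: 2/31 = 0.0645 kJ/s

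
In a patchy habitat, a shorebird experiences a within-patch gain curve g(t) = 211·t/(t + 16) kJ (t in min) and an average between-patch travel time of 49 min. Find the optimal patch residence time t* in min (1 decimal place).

28.0 min

By the marginal value theorem, leave when the instantaneous gain rate g'(t) equals the habitat-wide average g(t)/(T + t).
g'(t) = 211·16/(t + 16)². Setting 211·16/(t+16)² = 211t/[(t+16)(49+t)] gives 16(49+t) = t(t+16), so t² = 16×49 = 784.
t* = √784 = 28 min.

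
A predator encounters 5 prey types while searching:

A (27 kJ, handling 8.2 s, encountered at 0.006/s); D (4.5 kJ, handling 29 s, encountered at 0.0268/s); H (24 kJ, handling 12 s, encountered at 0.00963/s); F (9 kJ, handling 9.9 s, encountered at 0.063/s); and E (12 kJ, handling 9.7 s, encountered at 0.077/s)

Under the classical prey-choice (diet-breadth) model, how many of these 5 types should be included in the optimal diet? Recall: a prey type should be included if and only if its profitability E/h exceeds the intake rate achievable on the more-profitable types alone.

4

Profitabilities (E/h, kJ/s): A 3.29, H 2, E 1.24, F 0.909, D 0.155. Add prey in this order while the next type's profitability exceeds the intake rate on those already taken.
Rate on top 1: 0.1544. H: 2 > 0.1544 → include.
Rate on top 2: 0.3375. E: 1.24 > 0.3375 → include.
Rate on top 3: 0.689. F: 0.909 > 0.689 → include.
Rate on top 4: 0.7431. D: 0.155 < 0.7431 → exclude; stop.
Optimal diet: A, H, E, F — 4 of 5 types.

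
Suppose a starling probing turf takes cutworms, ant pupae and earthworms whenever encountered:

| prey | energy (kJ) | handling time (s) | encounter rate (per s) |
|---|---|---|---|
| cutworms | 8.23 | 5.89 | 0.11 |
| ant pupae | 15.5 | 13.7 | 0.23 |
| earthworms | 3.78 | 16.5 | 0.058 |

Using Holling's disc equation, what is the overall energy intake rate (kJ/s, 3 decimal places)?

0.815 kJ/s

Energy encountered per unit search time: 0.11×8.23 + 0.23×15.5 + 0.058×3.78 = 4.69 kJ/s.
Handling time per unit search time: 0.11×5.89 + 0.23×13.7 + 0.058×16.5 = 4.756.
Rate = 4.69/(1 + 4.756) = 0.8147 kJ/s.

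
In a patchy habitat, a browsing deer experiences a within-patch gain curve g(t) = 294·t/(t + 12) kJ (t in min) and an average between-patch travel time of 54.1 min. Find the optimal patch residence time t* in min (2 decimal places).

25.48 min

Maximise g(t)/(T+t): set derivative to zero → g'(t)(T+t) = g(t).
g'(t) = 294·12/(t + 12)². Setting 294·12/(t+12)² = 294t/[(t+12)(54.1+t)] gives 12(54.1+t) = t(t+12), so t² = 12×54.1 = 649.2.
t* = √649.2 = 25.48 min.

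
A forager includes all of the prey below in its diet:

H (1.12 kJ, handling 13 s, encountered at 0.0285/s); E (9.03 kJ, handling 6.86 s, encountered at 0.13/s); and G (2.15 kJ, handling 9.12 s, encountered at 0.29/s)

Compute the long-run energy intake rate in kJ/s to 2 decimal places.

Energy encountered per unit search time: 0.0285×1.12 + 0.13×9.03 + 0.29×2.15 = 1.829 kJ/s.
Handling time per unit search time: 0.0285×13 + 0.13×6.86 + 0.29×9.12 = 3.907.
Rate = 1.829/(1 + 3.907) = 0.3728 kJ/s.

0.37 kJ/s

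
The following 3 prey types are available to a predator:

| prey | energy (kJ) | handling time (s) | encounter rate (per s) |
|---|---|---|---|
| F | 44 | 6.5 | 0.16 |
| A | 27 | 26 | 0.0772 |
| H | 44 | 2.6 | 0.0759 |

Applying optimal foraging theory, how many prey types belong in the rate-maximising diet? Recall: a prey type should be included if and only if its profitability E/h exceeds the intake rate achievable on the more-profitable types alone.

2

E/h in descending order: H 16.9, F 6.77, A 1.04 kJ/s. The optimal diet is the largest prefix of this list for which every included type satisfies E_i/h_i > R on the types above it.
Rate on top 1: 2.789. F: 6.77 > 2.789 → include.
Rate on top 2: 4.639. A: 1.04 < 4.639 → exclude; stop.
Optimal diet: H, F — 2 of 3 types.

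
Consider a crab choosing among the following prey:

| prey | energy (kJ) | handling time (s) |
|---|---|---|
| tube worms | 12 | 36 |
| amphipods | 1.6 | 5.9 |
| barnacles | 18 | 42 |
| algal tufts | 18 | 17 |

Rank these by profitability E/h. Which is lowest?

Profitability E/h (kJ/s): tube worms = 12/36 = 0.333, amphipods = 1.6/5.9 = 0.271, barnacles = 18/42 = 0.429, algal tufts = 18/17 = 1.06.
Ranked: algal tufts > barnacles > tube worms > amphipods.

amphipods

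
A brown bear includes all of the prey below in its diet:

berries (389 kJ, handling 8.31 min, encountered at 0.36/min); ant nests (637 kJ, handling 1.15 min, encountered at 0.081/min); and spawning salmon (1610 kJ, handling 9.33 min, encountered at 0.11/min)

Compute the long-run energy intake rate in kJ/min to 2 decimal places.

R = (0.36×389 + 0.081×637 + 0.11×1610) / (1 + 0.36×8.31 + 0.081×1.15 + 0.11×9.33) = 368.7/5.111 = 72.15 kJ/min.

72.15 kJ/min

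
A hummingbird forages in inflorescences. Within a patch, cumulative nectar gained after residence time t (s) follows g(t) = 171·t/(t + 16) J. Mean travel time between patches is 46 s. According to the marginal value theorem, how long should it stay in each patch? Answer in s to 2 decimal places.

27.13 s

Optimal t* satisfies g'(t*) = g(t*)/(T + t*).
g'(t) = 171·16/(t + 16)². Setting 171·16/(t+16)² = 171t/[(t+16)(46+t)] gives 16(46+t) = t(t+16), so t² = 16×46 = 736.
t* = √736 = 27.13 s.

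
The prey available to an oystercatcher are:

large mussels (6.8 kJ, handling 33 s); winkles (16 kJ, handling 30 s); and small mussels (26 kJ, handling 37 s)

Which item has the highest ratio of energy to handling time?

small mussels

Profitability E/h (kJ/s): large mussels = 6.8/33 = 0.206, winkles = 16/30 = 0.533, small mussels = 26/37 = 0.703.
Ranked: small mussels > winkles > large mussels.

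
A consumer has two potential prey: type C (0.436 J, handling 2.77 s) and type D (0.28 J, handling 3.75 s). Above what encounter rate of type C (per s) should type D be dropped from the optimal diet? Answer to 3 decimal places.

0.326 per s

The zero-one rule: include type D iff E₂/h₂ > λE₁/(1+λh₁). Equality gives the switch point.
λE₁h₂ = E₂ + λE₂h₁ ⇒ λ = E₂/(E₁h₂ − E₂h₁) = 0.28/(1.635 − 0.7756) = 0.3258 per s.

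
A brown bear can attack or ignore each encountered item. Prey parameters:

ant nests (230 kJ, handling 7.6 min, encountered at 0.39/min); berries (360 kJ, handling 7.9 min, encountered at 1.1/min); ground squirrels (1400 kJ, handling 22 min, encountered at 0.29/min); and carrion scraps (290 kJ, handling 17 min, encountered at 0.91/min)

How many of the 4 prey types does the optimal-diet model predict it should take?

Profitabilities (E/h, kJ/min): ground squirrels 63.6, berries 45.6, ant nests 30.3, carrion scraps 17.1. Add prey in this order while the next type's profitability exceeds the intake rate on those already taken.
Rate on top 1: 55.01. berries: 45.6 < 55.01 → exclude; stop.
Optimal diet: ground squirrels — 1 of 4 types.

1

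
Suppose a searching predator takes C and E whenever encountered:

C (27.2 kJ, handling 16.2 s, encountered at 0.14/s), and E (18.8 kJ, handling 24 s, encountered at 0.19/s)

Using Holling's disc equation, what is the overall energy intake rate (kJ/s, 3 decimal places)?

0.943 kJ/s

R = Σλ_iE_i / (1 + Σλ_ih_i)
Numerator: 0.14×27.2 + 0.19×18.8 = 7.38
Denominator: 1 + 0.14×16.2 + 0.19×24 = 7.828
R = 7.38/7.828 = 0.9428 kJ/s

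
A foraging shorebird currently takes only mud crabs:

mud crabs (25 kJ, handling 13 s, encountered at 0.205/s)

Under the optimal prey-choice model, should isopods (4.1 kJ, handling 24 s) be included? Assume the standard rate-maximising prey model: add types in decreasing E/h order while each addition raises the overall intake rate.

Current rate: (0.205×25)/(1 + 0.205×13) = 1.398 kJ/s.
Profitability of isopods: 4.1/24 = 0.1708 kJ/s.
0.1708 < 1.398, so adding isopods would lower the average — exclude it.

No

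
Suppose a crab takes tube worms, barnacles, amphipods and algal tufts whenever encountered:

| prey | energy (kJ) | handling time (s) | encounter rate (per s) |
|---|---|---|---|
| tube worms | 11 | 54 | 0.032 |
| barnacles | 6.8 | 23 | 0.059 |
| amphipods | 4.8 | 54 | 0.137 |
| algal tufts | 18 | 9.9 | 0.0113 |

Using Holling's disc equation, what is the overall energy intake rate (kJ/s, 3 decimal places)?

0.139 kJ/s

Energy encountered per unit search time: 0.032×11 + 0.059×6.8 + 0.137×4.8 + 0.0113×18 = 1.614 kJ/s.
Handling time per unit search time: 0.032×54 + 0.059×23 + 0.137×54 + 0.0113×9.9 = 10.59.
Rate = 1.614/(1 + 10.59) = 0.1392 kJ/s.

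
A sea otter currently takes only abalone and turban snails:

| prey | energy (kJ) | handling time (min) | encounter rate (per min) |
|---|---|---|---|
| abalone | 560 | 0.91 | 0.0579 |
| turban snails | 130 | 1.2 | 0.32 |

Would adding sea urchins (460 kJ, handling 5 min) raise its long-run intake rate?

Yes

On abalone and turban snails alone, R = ΣλE/(1+Σλh) = 74.02/1.437 = 51.52 kJ/min.
Profitability of sea urchins: 460/5 = 92 kJ/min.
Since 92 > R, including sea urchins increases the long-run rate.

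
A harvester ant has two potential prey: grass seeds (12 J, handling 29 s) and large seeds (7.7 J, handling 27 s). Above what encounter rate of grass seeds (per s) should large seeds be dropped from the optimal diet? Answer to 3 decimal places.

0.076 per s

At the threshold, the rate on grass seeds alone equals the profitability of large seeds: λ·12/(1 + λ·29) = 7.7/27 = 0.2852.
Rearranging, λ(12 − 0.2852×29) = 0.2852, so λ = 0.2852/3.73 = 0.07646 per s.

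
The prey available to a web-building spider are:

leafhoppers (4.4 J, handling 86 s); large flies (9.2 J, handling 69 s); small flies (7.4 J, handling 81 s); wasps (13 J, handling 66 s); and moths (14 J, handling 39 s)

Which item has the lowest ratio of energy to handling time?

leafhoppers

In descending order of E/h:
moths: 14/39 = 0.359 J/s
wasps: 13/66 = 0.197 J/s
large flies: 9.2/69 = 0.133 J/s
small flies: 7.4/81 = 0.0914 J/s
leafhoppers: 4.4/86 = 0.0512 J/s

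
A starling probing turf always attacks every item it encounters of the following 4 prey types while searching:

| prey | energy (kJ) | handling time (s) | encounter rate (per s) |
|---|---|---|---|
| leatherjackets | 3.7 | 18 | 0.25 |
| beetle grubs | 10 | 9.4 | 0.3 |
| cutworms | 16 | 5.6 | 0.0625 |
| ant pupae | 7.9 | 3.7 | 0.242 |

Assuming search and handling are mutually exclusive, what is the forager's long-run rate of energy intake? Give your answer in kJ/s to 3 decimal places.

0.715 kJ/s

R = (0.25×3.7 + 0.3×10 + 0.0625×16 + 0.242×7.9) / (1 + 0.25×18 + 0.3×9.4 + 0.0625×5.6 + 0.242×3.7) = 6.837/9.565 = 0.7147 kJ/s.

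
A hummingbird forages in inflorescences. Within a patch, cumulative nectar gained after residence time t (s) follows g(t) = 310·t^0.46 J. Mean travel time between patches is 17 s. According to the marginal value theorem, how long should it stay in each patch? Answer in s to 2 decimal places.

14.48 s

Optimal t* satisfies g'(t*) = g(t*)/(T + t*).
g'(t) = 0.46·310·t^-0.54. Setting 0.46·310·t^-0.54 = 310·t^0.46/(17+t) gives 0.46(17+t) = t, so 0.54·t = 0.46×17.
t* = 0.46×17/0.54 = 14.48 s.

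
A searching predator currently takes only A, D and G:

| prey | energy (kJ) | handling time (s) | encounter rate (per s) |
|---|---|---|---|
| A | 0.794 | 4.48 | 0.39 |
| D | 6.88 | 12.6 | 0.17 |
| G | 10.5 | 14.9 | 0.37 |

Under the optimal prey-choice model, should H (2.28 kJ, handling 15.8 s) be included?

No

Current rate: (0.39×0.794 + 0.17×6.88 + 0.37×10.5)/(1 + 0.39×4.48 + 0.17×12.6 + 0.37×14.9) = 0.5157 kJ/s.
Profitability of H: 2.28/15.8 = 0.1443 kJ/s.
0.1443 < 0.5157, so adding H would lower the average — exclude it.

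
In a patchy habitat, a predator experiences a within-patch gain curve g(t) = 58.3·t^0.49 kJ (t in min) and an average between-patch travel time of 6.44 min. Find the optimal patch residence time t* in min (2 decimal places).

6.19 min

Maximise g(t)/(T+t): set derivative to zero → g'(t)(T+t) = g(t).
g'(t) = 0.49·58.3·t^-0.51. Setting 0.49·58.3·t^-0.51 = 58.3·t^0.49/(6.44+t) gives 0.49(6.44+t) = t, so 0.51·t = 0.49×6.44.
t* = 0.49×6.44/0.51 = 6.187 min.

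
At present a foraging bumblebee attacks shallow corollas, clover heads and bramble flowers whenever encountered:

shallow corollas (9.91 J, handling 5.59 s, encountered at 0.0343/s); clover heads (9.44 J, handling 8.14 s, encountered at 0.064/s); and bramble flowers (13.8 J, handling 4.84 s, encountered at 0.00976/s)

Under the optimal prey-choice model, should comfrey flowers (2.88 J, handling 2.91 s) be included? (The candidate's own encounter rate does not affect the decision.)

On shallow corollas, clover heads and bramble flowers alone, R = ΣλE/(1+Σλh) = 1.079/1.76 = 0.613 J/s.
Profitability of comfrey flowers: 2.88/2.91 = 0.9897 J/s.
Since 0.9897 > R, including comfrey flowers increases the long-run rate.

Yes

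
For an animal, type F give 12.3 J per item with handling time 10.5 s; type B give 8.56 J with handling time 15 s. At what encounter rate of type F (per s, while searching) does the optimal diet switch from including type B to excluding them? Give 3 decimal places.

At the threshold, the rate on type F alone equals the profitability of type B: λ·12.3/(1 + λ·10.5) = 8.56/15 = 0.5707.
Rearranging, λ(12.3 − 0.5707×10.5) = 0.5707, so λ = 0.5707/6.308 = 0.09047 per s.

0.090 per s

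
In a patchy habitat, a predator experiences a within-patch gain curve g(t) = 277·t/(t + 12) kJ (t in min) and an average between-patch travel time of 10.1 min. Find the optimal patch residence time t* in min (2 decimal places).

11.01 min

Maximise g(t)/(T+t): set derivative to zero → g'(t)(T+t) = g(t).
g'(t) = 277·12/(t + 12)². Setting 277·12/(t+12)² = 277t/[(t+12)(10.1+t)] gives 12(10.1+t) = t(t+12), so t² = 12×10.1 = 121.2.
t* = √121.2 = 11.01 min.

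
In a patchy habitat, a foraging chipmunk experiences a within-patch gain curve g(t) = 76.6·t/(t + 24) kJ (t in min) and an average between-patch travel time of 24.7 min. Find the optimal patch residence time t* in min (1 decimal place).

24.3 min

Maximise g(t)/(T+t): set derivative to zero → g'(t)(T+t) = g(t).
g'(t) = 76.6·24/(t + 24)². Setting 76.6·24/(t+24)² = 76.6t/[(t+24)(24.7+t)] gives 24(24.7+t) = t(t+24), so t² = 24×24.7 = 592.8.
t* = √592.8 = 24.35 min.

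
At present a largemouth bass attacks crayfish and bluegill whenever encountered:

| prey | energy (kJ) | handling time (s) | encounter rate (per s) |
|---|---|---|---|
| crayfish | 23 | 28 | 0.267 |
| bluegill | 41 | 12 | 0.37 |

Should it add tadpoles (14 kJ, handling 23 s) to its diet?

On crayfish and bluegill alone, R = ΣλE/(1+Σλh) = 21.31/12.92 = 1.65 kJ/s.
Profitability of tadpoles: 14/23 = 0.6087 kJ/s.
Since 0.6087 < R, time spent handling tadpoles is better spent searching.

No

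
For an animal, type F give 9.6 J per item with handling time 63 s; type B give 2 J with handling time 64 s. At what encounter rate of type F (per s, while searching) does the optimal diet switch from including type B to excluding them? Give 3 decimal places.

The zero-one rule: include type B iff E₂/h₂ > λE₁/(1+λh₁). Equality gives the switch point.
λE₁h₂ = E₂ + λE₂h₁ ⇒ λ = E₂/(E₁h₂ − E₂h₁) = 2/(614.4 − 126) = 0.004095 per s.

0.004 per s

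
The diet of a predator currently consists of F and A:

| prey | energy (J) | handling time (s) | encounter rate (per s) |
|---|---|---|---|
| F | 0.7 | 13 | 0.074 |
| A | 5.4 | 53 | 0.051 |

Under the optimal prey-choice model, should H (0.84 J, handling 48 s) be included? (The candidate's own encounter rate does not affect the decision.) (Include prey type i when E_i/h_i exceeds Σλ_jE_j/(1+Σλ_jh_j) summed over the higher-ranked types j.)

No

Intake rate on the current diet: R = (0.074×0.7 + 0.051×5.4) / (1 + 0.074×13 + 0.051×53) = 0.3272/4.665 = 0.07014 J/s.
H: E/h = 0.84/48 = 0.0175 J/s.
0.0175 < 0.07014, so adding H would lower the average — exclude it.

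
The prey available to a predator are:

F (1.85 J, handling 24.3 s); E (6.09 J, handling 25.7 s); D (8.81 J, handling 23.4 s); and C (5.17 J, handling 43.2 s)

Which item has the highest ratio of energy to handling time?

D

In descending order of E/h:
D: 8.81/23.4 = 0.376 J/s
E: 6.09/25.7 = 0.237 J/s
C: 5.17/43.2 = 0.12 J/s
F: 1.85/24.3 = 0.0761 J/s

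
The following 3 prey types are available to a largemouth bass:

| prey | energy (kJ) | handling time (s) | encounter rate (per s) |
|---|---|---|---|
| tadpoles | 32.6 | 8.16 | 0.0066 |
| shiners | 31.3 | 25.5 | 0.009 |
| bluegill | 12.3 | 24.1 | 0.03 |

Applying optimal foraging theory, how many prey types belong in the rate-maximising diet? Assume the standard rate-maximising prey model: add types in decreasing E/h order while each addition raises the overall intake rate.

3

Profitabilities (E/h, kJ/s): tadpoles 4, shiners 1.23, bluegill 0.51. Add prey in this order while the next type's profitability exceeds the intake rate on those already taken.
Rate on top 1: 0.2042. shiners: 1.23 > 0.2042 → include.
Rate on top 2: 0.3872. bluegill: 0.51 > 0.3872 → include.
Optimal diet: tadpoles, shiners, bluegill — 3 of 3 types.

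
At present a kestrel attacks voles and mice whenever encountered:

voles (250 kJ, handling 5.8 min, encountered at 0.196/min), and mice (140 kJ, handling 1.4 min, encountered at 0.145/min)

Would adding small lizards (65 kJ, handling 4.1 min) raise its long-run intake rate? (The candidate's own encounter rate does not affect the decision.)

On voles and mice alone, R = ΣλE/(1+Σλh) = 69.3/2.34 = 29.62 kJ/min.
Profitability of small lizards: 65/4.1 = 15.85 kJ/min.
Since 15.85 < R, time spent handling small lizards is better spent searching.

No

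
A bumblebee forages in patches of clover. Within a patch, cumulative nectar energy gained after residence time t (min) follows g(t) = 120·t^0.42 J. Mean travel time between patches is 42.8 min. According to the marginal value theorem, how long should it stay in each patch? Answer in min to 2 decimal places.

30.99 min

Maximise g(t)/(T+t): set derivative to zero → g'(t)(T+t) = g(t).
g'(t) = 0.42·120·t^-0.58. Setting 0.42·120·t^-0.58 = 120·t^0.42/(42.8+t) gives 0.42(42.8+t) = t, so 0.58·t = 0.42×42.8.
t* = 0.42×42.8/0.58 = 30.99 min.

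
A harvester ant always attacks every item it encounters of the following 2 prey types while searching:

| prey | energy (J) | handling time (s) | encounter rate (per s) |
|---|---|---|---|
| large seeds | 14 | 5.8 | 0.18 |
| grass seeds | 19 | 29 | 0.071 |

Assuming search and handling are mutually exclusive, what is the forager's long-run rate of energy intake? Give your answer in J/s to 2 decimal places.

Energy encountered per unit search time: 0.18×14 + 0.071×19 = 3.869 J/s.
Handling time per unit search time: 0.18×5.8 + 0.071×29 = 3.103.
Rate = 3.869/(1 + 3.103) = 0.943 J/s.

0.94 J/s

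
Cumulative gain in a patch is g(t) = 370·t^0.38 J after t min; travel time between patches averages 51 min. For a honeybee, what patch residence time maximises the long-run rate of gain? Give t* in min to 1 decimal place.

Optimal t* satisfies g'(t*) = g(t*)/(T + t*).
g'(t) = 0.38·370·t^-0.62. Setting 0.38·370·t^-0.62 = 370·t^0.38/(51+t) gives 0.38(51+t) = t, so 0.62·t = 0.38×51.
t* = 0.38×51/0.62 = 31.26 min.

31.3 min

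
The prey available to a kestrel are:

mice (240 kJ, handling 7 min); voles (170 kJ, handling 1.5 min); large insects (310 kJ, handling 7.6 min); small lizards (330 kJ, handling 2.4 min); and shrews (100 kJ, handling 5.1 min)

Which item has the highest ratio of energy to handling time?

small lizards

Profitability E/h (kJ/min): mice = 240/7 = 34.3, voles = 170/1.5 = 113, large insects = 310/7.6 = 40.8, small lizards = 330/2.4 = 138, shrews = 100/5.1 = 19.6.
Ranked: small lizards > voles > large insects > mice > shrews.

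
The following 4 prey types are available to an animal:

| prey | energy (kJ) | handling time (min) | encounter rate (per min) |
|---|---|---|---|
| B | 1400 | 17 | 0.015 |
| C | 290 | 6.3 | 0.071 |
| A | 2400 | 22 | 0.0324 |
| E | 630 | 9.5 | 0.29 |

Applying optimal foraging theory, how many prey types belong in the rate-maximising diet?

3

Profitabilities (E/h, kJ/min): A 109, B 82.4, E 66.3, C 46. Add prey in this order while the next type's profitability exceeds the intake rate on those already taken.
Rate on top 1: 45.4. B: 82.4 > 45.4 → include.
Rate on top 2: 50.19. E: 66.3 > 50.19 → include.
Rate on top 3: 59.6. C: 46 < 59.6 → exclude; stop.
Optimal diet: A, B, E — 3 of 4 types.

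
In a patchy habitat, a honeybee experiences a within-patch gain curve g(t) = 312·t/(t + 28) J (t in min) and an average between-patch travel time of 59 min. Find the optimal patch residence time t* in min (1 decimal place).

Maximise g(t)/(T+t): set derivative to zero → g'(t)(T+t) = g(t).
g'(t) = 312·28/(t + 28)². Setting 312·28/(t+28)² = 312t/[(t+28)(59+t)] gives 28(59+t) = t(t+28), so t² = 28×59 = 1652.
t* = √1652 = 40.64 min.

40.6 min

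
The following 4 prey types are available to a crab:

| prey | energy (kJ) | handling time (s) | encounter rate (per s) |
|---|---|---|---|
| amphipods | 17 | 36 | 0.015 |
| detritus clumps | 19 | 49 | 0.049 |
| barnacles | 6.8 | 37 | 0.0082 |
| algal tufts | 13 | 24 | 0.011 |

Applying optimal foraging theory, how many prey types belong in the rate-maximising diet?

3

E/h in descending order: algal tufts 0.542, amphipods 0.472, detritus clumps 0.388, barnacles 0.184 kJ/s. The optimal diet is the largest prefix of this list for which every included type satisfies E_i/h_i > R on the types above it.
Rate on top 1: 0.1131. amphipods: 0.472 > 0.1131 → include.
Rate on top 2: 0.2206. detritus clumps: 0.388 > 0.2206 → include.
Rate on top 3: 0.3161. barnacles: 0.184 < 0.3161 → exclude; stop.
Optimal diet: algal tufts, amphipods, detritus clumps — 3 of 4 types.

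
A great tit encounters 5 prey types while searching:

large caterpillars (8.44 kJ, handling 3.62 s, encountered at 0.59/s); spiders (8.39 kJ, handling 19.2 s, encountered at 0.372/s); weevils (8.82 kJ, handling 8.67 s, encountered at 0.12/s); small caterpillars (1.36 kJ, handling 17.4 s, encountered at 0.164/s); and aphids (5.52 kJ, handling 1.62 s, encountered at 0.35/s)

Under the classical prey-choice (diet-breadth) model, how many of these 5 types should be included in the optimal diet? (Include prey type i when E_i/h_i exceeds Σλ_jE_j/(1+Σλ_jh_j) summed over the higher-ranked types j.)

Profitabilities (E/h, kJ/s): aphids 3.41, large caterpillars 2.33, weevils 1.02, spiders 0.437, small caterpillars 0.0782. Add prey in this order while the next type's profitability exceeds the intake rate on those already taken.
Rate on top 1: 1.233. large caterpillars: 2.33 > 1.233 → include.
Rate on top 2: 1.867. weevils: 1.02 < 1.867 → exclude; stop.
Optimal diet: aphids, large caterpillars — 2 of 5 types.

2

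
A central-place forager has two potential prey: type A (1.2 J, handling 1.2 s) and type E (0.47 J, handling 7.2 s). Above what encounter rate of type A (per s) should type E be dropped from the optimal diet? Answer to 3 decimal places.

Drop type E once their profitability E₂/h₂ falls below the rate achievable on type A alone: E₂/h₂ = λE₁/(1 + λh₁).
Solve for λ: λE₁h₂ = E₂(1 + λh₁) → λ(E₁h₂ − E₂h₁) = E₂ → λ = E₂/(E₁h₂ − E₂h₁).
λ = 0.47/(1.2×7.2 − 0.47×1.2) = 0.47/8.076 = 0.0582 per s.

0.058 per s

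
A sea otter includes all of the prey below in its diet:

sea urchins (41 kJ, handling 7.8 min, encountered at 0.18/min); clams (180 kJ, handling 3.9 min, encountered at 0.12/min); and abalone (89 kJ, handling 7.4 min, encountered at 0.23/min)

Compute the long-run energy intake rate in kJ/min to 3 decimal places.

R = (0.18×41 + 0.12×180 + 0.23×89) / (1 + 0.18×7.8 + 0.12×3.9 + 0.23×7.4) = 49.45/4.574 = 10.81 kJ/min.

10.811 kJ/min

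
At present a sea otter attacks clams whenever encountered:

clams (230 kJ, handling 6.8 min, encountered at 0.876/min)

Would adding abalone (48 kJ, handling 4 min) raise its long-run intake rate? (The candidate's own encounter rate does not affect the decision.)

Current rate: (0.876×230)/(1 + 0.876×6.8) = 28.96 kJ/min.
abalone: E/h = 48/4 = 12 kJ/min.
Since 12 < R, time spent handling abalone is better spent searching.

No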